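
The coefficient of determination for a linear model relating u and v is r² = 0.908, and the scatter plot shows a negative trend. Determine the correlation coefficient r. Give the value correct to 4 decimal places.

|r| = √0.908 = 0.9529
The association is negative, so r = −0.9529.

-0.9529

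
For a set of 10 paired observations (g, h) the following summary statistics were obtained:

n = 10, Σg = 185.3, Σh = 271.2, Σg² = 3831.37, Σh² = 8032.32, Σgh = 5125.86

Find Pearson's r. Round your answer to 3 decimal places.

r = (nΣgh − ΣgΣh) / √[(nΣg² − (Σg)²)(nΣh² − (Σh)²)]
Numerator: 10×5125.86 − 185.3×271.2 = 1005.24
Denominator: √[(38313.7 − 34336.09)(80323.2 − 73549.44)] = √[3977.61 × 6773.76] = 5190.7009
r = 1005.24 / 5190.7009 ≈ 0.194

0.194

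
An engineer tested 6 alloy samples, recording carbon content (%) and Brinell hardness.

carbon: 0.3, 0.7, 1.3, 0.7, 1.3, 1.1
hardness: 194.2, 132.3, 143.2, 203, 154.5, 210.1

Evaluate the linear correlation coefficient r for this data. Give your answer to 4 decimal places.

n = 6, Σx = 5.4, Σy = 1037.3, Σx² = 5.66, Σy² = 184944.43, Σxy = 911.09
nΣxy − ΣxΣy = 5466.54 − 5601.42 = -134.88
nΣx² − (Σx)² = 33.96 − 29.16 = 4.8; nΣy² − (Σy)² = 1109666.58 − 1075991.29 = 33675.29
r = -134.88 / √(4.8 × 33675.29) = -134.88 / 402.0465 ≈ -0.3355

-0.3355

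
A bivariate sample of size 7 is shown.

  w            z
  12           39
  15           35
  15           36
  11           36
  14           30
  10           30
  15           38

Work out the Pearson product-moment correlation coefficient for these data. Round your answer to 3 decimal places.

n = 7, Σw = 92, Σz = 244, Σw² = 1236, Σz² = 8582, Σwz = 3219
nΣwz − ΣwΣz = 22533 − 22448 = 85
nΣw² − (Σw)² = 8652 − 8464 = 188; nΣz² − (Σz)² = 60074 − 59536 = 538
r = 85 / √(188 × 538) = 85 / 318.0314 ≈ 0.267

0.267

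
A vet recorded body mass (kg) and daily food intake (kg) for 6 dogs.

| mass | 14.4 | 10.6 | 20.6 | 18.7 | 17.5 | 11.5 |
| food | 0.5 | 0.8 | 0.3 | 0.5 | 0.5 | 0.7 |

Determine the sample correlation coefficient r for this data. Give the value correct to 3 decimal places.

-0.930

n = 6, Σx = 93.3, Σy = 3.3, Σx² = 1532.27, Σy² = 1.97, Σxy = 48.01
nΣxy − ΣxΣy = 288.06 − 307.89 = -19.83
nΣx² − (Σx)² = 9193.62 − 8704.89 = 488.73; nΣy² − (Σy)² = 11.82 − 10.89 = 0.93
r = -19.83 / √(488.73 × 0.93) = -19.83 / 21.3194 ≈ -0.930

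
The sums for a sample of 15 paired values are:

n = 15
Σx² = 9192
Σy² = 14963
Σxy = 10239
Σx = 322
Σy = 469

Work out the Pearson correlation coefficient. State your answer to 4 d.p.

0.2073

r = (nΣxy − ΣxΣy) / √[(nΣx² − (Σx)²)(nΣy² − (Σy)²)]
Numerator: 15×10239 − 322×469 = 2567
Denominator: √[(137880 − 103684)(224445 − 219961)] = √[34196 × 4484] = 12382.8456
r = 2567 / 12382.8456 ≈ 0.2073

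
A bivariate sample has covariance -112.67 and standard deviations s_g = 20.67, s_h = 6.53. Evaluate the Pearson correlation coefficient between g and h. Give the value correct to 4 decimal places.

-0.8347

r = Cov(g,h) / (s_g · s_h) = -112.67 / (20.67 × 6.53)
  = -112.67 / 134.9751 ≈ -0.8347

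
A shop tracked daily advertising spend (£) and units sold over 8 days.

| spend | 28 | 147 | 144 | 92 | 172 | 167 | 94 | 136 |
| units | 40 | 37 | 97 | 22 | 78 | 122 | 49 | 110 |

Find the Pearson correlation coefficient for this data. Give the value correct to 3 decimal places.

0.625

n = 8, Σx = 980, Σy = 555, Σx² = 136398, Σy² = 48331, Σxy = 75907
nΣxy − ΣxΣy = 607256 − 543900 = 63356
nΣx² − (Σx)² = 1091184 − 960400 = 130784; nΣy² − (Σy)² = 386648 − 308025 = 78623
r = 63356 / √(130784 × 78623) = 63356 / 101403.3058 ≈ 0.625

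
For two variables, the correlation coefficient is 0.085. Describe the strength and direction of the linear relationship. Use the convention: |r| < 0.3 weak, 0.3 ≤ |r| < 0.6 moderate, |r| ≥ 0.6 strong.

r = 0.085 > 0 so the relationship is positive.
|r| = 0.085, which falls in the weak range.

weak positive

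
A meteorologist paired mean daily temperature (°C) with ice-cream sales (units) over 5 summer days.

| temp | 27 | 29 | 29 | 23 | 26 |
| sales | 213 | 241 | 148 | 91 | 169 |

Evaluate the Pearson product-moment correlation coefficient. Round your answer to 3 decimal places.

0.719

n = 5, Σx = 134, Σy = 862, Σx² = 3616, Σy² = 162196, Σxy = 23519
nΣxy − ΣxΣy = 117595 − 115508 = 2087
nΣx² − (Σx)² = 18080 − 17956 = 124; nΣy² − (Σy)² = 810980 − 743044 = 67936
r = 2087 / √(124 × 67936) = 2087 / 2902.4238 ≈ 0.719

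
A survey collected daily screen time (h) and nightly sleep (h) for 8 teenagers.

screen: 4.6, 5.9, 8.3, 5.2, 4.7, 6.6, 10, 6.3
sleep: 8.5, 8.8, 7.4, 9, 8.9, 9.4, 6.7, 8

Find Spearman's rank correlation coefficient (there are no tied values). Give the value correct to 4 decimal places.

-0.4762

Rank screen: 1, 4, 7, 3, 2, 6, 8, 5
Rank sleep: 4, 5, 2, 7, 6, 8, 1, 3
d = rank(screen) − rank(sleep): -3, -1, 5, -4, -4, -2, 7, 2; Σd² = 124
ρ = 1 − 6Σd² / [n(n²−1)] = 1 − 6×124 / (8×63) = 1 − 744/504 ≈ -0.4762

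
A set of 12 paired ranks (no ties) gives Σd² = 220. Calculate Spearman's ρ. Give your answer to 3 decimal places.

0.231

ρ = 1 − 6Σd² / [n(n²−1)] = 1 − 6×220 / (12×143)
  = 1 − 1320/1716 = 1 − 0.7692 ≈ 0.231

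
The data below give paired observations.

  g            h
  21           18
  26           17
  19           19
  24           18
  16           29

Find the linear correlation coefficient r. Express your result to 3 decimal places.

n = 5, Σg = 106, Σh = 101, Σg² = 2310, Σh² = 2139, Σgh = 2077
nΣgh − ΣgΣh = 10385 − 10706 = -321
nΣg² − (Σg)² = 11550 − 11236 = 314; nΣh² − (Σh)² = 10695 − 10201 = 494
r = -321 / √(314 × 494) = -321 / 393.8477 ≈ -0.815

-0.815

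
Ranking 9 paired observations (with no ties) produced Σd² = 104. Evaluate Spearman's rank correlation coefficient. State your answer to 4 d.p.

0.1333

ρ = 1 − 6Σd² / [n(n²−1)] = 1 − 6×104 / (9×80)
  = 1 − 624/720 = 1 − 0.86667 ≈ 0.1333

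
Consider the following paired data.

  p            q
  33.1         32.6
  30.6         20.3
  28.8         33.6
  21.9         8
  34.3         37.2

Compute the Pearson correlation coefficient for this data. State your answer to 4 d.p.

n = 5, Σp = 148.7, Σq = 131.7, Σp² = 4517.51, Σq² = 4051.65, Σpq = 4119.08
nΣpq − ΣpΣq = 20595.4 − 19583.79 = 1011.61
nΣp² − (Σp)² = 22587.55 − 22111.69 = 475.86; nΣq² − (Σq)² = 20258.25 − 17344.89 = 2913.36
r = 1011.61 / √(475.86 × 2913.36) = 1011.61 / 1177.4343 ≈ 0.8592

0.8592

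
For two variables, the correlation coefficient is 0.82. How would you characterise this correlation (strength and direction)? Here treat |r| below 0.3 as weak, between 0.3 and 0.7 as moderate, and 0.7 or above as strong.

strong positive

r = 0.82 > 0 so the relationship is positive.
|r| = 0.82, which falls in the strong range.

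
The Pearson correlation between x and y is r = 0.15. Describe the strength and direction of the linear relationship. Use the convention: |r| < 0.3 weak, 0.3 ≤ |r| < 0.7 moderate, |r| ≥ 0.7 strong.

r = 0.15 > 0 so the relationship is positive.
|r| = 0.15, which falls in the weak range.

weak positive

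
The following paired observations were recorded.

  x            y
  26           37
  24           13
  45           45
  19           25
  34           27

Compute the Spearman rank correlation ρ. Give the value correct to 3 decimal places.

Rank x: 3, 2, 5, 1, 4
Rank y: 4, 1, 5, 2, 3
d = rank(x) − rank(y): -1, 1, 0, -1, 1; Σd² = 4
ρ = 1 − 6Σd² / [n(n²−1)] = 1 − 6×4 / (5×24) = 1 − 24/120 ≈ 0.800

0.800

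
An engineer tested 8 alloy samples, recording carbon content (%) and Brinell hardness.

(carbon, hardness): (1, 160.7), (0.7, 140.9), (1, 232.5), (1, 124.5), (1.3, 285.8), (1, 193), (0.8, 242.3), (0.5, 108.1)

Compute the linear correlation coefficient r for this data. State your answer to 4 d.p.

n = 8, Σx = 7.3, Σy = 1487.8, Σx² = 7.07, Σy² = 304559.34, Σxy = 1428.76
nΣxy − ΣxΣy = 11430.08 − 10860.94 = 569.14
nΣx² − (Σx)² = 56.56 − 53.29 = 3.27; nΣy² − (Σy)² = 2436474.72 − 2213548.84 = 222925.88
r = 569.14 / √(3.27 × 222925.88) = 569.14 / 853.7960 ≈ 0.6666

0.6666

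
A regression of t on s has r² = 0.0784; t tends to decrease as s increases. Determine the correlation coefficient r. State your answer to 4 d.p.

-0.2800

|r| = √0.0784 = 0.2800
The association is negative, so r = −0.2800.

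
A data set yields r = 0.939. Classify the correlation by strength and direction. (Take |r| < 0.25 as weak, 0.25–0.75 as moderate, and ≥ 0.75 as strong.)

strong positive

r = 0.939 > 0 so the relationship is positive.
|r| = 0.939, which falls in the strong range.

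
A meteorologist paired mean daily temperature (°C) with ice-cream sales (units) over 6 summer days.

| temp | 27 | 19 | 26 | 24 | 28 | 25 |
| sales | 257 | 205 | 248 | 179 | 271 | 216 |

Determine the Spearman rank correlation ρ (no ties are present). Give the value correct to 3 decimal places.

0.943

Rank temp: 5, 1, 4, 2, 6, 3
Rank sales: 5, 2, 4, 1, 6, 3
d = rank(temp) − rank(sales): 0, -1, 0, 1, 0, 0; Σd² = 2
ρ = 1 − 6Σd² / [n(n²−1)] = 1 − 6×2 / (6×35) = 1 − 12/210 ≈ 0.943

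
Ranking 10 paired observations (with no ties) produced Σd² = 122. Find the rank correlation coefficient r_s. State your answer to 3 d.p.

ρ = 1 − 6Σd² / [n(n²−1)] = 1 − 6×122 / (10×99)
  = 1 − 732/990 = 1 − 0.7394 ≈ 0.261

0.261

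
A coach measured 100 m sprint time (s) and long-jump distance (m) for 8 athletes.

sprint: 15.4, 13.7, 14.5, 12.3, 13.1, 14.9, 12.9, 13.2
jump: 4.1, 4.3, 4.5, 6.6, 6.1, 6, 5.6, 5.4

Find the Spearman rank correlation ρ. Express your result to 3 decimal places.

-0.690

Rank sprint: 8, 5, 6, 1, 3, 7, 2, 4
Rank jump: 1, 2, 3, 8, 7, 6, 5, 4
d = rank(sprint) − rank(jump): 7, 3, 3, -7, -4, 1, -3, 0; Σd² = 142
ρ = 1 − 6Σd² / [n(n²−1)] = 1 − 6×142 / (8×63) = 1 − 852/504 ≈ -0.690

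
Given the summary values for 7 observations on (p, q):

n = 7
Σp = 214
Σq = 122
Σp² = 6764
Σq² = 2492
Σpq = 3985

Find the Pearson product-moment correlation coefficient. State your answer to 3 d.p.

r = (nΣpq − ΣpΣq) / √[(nΣp² − (Σp)²)(nΣq² − (Σq)²)]
Numerator: 7×3985 − 214×122 = 1787
Denominator: √[(47348 − 45796)(17444 − 14884)] = √[1552 × 2560] = 1993.2687
r = 1787 / 1993.2687 ≈ 0.897

0.897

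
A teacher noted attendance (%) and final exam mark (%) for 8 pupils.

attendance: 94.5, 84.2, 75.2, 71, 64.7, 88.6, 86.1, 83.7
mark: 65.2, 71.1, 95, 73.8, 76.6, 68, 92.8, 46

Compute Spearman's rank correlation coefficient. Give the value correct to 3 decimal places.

-0.452

Rank attendance: 8, 5, 3, 2, 1, 7, 6, 4
Rank mark: 2, 4, 8, 5, 6, 3, 7, 1
d = rank(attendance) − rank(mark): 6, 1, -5, -3, -5, 4, -1, 3; Σd² = 122
ρ = 1 − 6Σd² / [n(n²−1)] = 1 − 6×122 / (8×63) = 1 − 732/504 ≈ -0.452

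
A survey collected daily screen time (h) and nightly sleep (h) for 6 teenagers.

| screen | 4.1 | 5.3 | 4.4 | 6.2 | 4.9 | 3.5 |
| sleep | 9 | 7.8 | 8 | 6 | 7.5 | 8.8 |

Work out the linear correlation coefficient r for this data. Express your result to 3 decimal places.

-0.927

n = 6, Σx = 28.4, Σy = 47.1, Σx² = 138.96, Σy² = 375.53, Σxy = 218.19
nΣxy − ΣxΣy = 1309.14 − 1337.64 = -28.5
nΣx² − (Σx)² = 833.76 − 806.56 = 27.2; nΣy² − (Σy)² = 2253.18 − 2218.41 = 34.77
r = -28.5 / √(27.2 × 34.77) = -28.5 / 30.7530 ≈ -0.927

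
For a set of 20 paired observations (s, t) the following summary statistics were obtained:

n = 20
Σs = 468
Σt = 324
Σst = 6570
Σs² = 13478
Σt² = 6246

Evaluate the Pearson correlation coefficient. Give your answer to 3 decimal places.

r = (nΣst − ΣsΣt) / √[(nΣs² − (Σs)²)(nΣt² − (Σt)²)]
Numerator: 20×6570 − 468×324 = -20232
Denominator: √[(269560 − 219024)(124920 − 104976)] = √[50536 × 19944] = 31747.2831
r = -20232 / 31747.2831 ≈ -0.637

-0.637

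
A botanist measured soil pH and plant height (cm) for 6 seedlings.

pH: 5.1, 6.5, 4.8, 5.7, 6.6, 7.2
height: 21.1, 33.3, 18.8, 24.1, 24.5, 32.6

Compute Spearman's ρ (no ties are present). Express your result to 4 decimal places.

Rank pH: 2, 4, 1, 3, 5, 6
Rank height: 2, 6, 1, 3, 4, 5
d = rank(pH) − rank(height): 0, -2, 0, 0, 1, 1; Σd² = 6
ρ = 1 − 6Σd² / [n(n²−1)] = 1 − 6×6 / (6×35) = 1 − 36/210 ≈ 0.8286

0.8286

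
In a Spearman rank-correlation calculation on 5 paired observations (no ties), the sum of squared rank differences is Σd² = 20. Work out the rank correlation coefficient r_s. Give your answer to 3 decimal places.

0.000

ρ = 1 − 6Σd² / [n(n²−1)] = 1 − 6×20 / (5×24)
  = 1 − 120/120 = 1 − 1.0000 ≈ 0.000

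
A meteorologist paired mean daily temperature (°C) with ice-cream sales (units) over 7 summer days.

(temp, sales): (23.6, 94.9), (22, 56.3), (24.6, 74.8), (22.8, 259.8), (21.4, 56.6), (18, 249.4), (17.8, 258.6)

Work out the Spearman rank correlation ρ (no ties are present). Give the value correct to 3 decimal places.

Rank temp: 6, 4, 7, 5, 3, 2, 1
Rank sales: 4, 1, 3, 7, 2, 5, 6
d = rank(temp) − rank(sales): 2, 3, 4, -2, 1, -3, -5; Σd² = 68
ρ = 1 − 6Σd² / [n(n²−1)] = 1 − 6×68 / (7×48) = 1 − 408/336 ≈ -0.214

-0.214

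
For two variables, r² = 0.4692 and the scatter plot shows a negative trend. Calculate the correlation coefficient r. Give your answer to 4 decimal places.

|r| = √0.4692 = 0.6850
The association is negative, so r = −0.6850.

-0.6850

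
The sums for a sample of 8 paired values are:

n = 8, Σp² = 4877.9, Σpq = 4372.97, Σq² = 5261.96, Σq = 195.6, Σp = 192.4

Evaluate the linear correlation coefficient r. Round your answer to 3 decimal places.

r = (nΣpq − ΣpΣq) / √[(nΣp² − (Σp)²)(nΣq² − (Σq)²)]
Numerator: 8×4372.97 − 192.4×195.6 = -2649.68
Denominator: √[(39023.2 − 37017.76)(42095.68 − 38259.36)] = √[2005.44 × 3836.32] = 2773.7176
r = -2649.68 / 2773.7176 ≈ -0.955

-0.955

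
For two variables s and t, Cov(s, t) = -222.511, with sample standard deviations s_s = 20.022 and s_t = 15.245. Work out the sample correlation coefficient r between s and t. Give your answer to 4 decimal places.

r = Cov(s,t) / (s_s · s_t) = -222.511 / (20.022 × 15.245)
  = -222.511 / 305.2354 ≈ -0.7290

-0.7290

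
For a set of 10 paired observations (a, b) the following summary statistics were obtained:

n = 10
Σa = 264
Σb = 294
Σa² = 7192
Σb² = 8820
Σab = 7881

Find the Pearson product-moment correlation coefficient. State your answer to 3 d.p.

0.603

r = (nΣab − ΣaΣb) / √[(nΣa² − (Σa)²)(nΣb² − (Σb)²)]
Numerator: 10×7881 − 264×294 = 1194
Denominator: √[(71920 − 69696)(88200 − 86436)] = √[2224 × 1764] = 1980.6908
r = 1194 / 1980.6908 ≈ 0.603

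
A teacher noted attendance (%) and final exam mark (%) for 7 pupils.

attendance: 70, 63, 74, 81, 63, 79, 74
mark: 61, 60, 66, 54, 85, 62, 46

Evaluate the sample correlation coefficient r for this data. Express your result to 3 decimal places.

-0.550

n = 7, Σx = 504, Σy = 434, Σx² = 36592, Σy² = 27778, Σxy = 30965
nΣxy − ΣxΣy = 216755 − 218736 = -1981
nΣx² − (Σx)² = 256144 − 254016 = 2128; nΣy² − (Σy)² = 194446 − 188356 = 6090
r = -1981 / √(2128 × 6090) = -1981 / 3599.9333 ≈ -0.550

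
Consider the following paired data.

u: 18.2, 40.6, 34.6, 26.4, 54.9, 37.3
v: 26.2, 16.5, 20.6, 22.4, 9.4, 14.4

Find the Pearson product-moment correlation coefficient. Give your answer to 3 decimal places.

-0.963

n = 6, Σu = 212, Σv = 109.5, Σu² = 8279.02, Σv² = 2180.53, Σuv = 3504.04
nΣuv − ΣuΣv = 21024.24 − 23214 = -2189.76
nΣu² − (Σu)² = 49674.12 − 44944 = 4730.12; nΣv² − (Σv)² = 13083.18 − 11990.25 = 1092.93
r = -2189.76 / √(4730.12 × 1092.93) = -2189.76 / 2273.6952 ≈ -0.963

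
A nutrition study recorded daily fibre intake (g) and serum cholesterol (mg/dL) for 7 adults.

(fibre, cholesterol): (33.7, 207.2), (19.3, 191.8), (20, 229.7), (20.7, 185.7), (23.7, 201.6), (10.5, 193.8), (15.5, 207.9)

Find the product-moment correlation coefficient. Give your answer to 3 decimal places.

0.183

n = 7, Σx = 143.4, Σy = 1417.7, Σx² = 3248.86, Σy² = 288389.07, Σxy = 29157.64
nΣxy − ΣxΣy = 204103.48 − 203298.18 = 805.3
nΣx² − (Σx)² = 22742.02 − 20563.56 = 2178.46; nΣy² − (Σy)² = 2018723.49 − 2009873.29 = 8850.2
r = 805.3 / √(2178.46 × 8850.2) = 805.3 / 4390.8777 ≈ 0.183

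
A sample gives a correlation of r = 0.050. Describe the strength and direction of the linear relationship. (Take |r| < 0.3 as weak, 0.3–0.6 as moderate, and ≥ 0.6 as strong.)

r = 0.050 > 0 so the relationship is positive.
|r| = 0.050, which falls in the weak range.

weak positive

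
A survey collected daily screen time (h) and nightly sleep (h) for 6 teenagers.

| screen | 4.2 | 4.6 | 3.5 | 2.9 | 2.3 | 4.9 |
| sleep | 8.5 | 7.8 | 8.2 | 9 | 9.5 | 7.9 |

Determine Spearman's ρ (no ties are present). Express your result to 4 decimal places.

-0.8857

Rank screen: 4, 5, 3, 2, 1, 6
Rank sleep: 4, 1, 3, 5, 6, 2
d = rank(screen) − rank(sleep): 0, 4, 0, -3, -5, 4; Σd² = 66
ρ = 1 − 6Σd² / [n(n²−1)] = 1 − 6×66 / (6×35) = 1 − 396/210 ≈ -0.8857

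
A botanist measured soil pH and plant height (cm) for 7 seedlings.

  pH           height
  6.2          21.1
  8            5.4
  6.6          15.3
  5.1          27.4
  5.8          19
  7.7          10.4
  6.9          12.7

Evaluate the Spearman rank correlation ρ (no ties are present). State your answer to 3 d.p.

Rank pH: 3, 7, 4, 1, 2, 6, 5
Rank height: 6, 1, 4, 7, 5, 2, 3
d = rank(pH) − rank(height): -3, 6, 0, -6, -3, 4, 2; Σd² = 110
ρ = 1 − 6Σd² / [n(n²−1)] = 1 − 6×110 / (7×48) = 1 − 660/336 ≈ -0.964

-0.964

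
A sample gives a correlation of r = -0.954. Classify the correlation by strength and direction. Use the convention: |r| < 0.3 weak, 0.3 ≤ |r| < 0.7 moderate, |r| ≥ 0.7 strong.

r = -0.954 < 0 so the relationship is negative.
|r| = 0.954, which falls in the strong range.

strong negative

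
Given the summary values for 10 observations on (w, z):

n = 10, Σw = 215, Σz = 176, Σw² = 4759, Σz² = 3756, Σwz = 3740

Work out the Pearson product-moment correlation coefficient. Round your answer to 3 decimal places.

-0.147

r = (nΣwz − ΣwΣz) / √[(nΣw² − (Σw)²)(nΣz² − (Σz)²)]
Numerator: 10×3740 − 215×176 = -440
Denominator: √[(47590 − 46225)(37560 − 30976)] = √[1365 × 6584] = 2997.8592
r = -440 / 2997.8592 ≈ -0.147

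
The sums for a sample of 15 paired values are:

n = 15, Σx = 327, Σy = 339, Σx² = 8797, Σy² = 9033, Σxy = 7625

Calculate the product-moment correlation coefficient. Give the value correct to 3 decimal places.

0.155

r = (nΣxy − ΣxΣy) / √[(nΣx² − (Σx)²)(nΣy² − (Σy)²)]
Numerator: 15×7625 − 327×339 = 3522
Denominator: √[(131955 − 106929)(135495 − 114921)] = √[25026 × 20574] = 22691.0759
r = 3522 / 22691.0759 ≈ 0.155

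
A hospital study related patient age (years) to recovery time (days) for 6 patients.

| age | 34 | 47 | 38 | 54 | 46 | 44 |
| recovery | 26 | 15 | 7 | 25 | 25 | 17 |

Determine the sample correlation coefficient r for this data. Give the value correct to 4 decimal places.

n = 6, Σx = 263, Σy = 115, Σx² = 11777, Σy² = 2489, Σxy = 5103
nΣxy − ΣxΣy = 30618 − 30245 = 373
nΣx² − (Σx)² = 70662 − 69169 = 1493; nΣy² − (Σy)² = 14934 − 13225 = 1709
r = 373 / √(1493 × 1709) = 373 / 1597.3531 ≈ 0.2335

0.2335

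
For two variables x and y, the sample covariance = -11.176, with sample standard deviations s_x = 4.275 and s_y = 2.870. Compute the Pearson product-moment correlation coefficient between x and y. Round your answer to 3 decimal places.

r = Cov(x,y) / (s_x · s_y) = -11.176 / (4.275 × 2.870)
  = -11.176 / 12.2693 ≈ -0.911

-0.911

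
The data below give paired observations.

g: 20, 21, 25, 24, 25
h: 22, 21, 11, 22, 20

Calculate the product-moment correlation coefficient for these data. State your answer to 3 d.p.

-0.549

n = 5, Σg = 115, Σh = 96, Σg² = 2667, Σh² = 1930, Σgh = 2184
nΣgh − ΣgΣh = 10920 − 11040 = -120
nΣg² − (Σg)² = 13335 − 13225 = 110; nΣh² − (Σh)² = 9650 − 9216 = 434
r = -120 / √(110 × 434) = -120 / 218.4949 ≈ -0.549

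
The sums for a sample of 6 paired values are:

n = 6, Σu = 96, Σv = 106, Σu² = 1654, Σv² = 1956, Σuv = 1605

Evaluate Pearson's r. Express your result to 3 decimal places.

-0.918

r = (nΣuv − ΣuΣv) / √[(nΣu² − (Σu)²)(nΣv² − (Σv)²)]
Numerator: 6×1605 − 96×106 = -546
Denominator: √[(9924 − 9216)(11736 − 11236)] = √[708 × 500] = 594.9790
r = -546 / 594.9790 ≈ -0.918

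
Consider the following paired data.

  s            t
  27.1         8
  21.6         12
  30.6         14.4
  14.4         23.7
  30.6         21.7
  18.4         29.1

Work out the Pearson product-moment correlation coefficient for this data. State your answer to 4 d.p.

n = 6, Σs = 142.7, Σt = 108.9, Σs² = 3619.61, Σt² = 2294.75, Σst = 2457.38
nΣst − ΣsΣt = 14744.28 − 15540.03 = -795.75
nΣs² − (Σs)² = 21717.66 − 20363.29 = 1354.37; nΣt² − (Σt)² = 13768.5 − 11859.21 = 1909.29
r = -795.75 / √(1354.37 × 1909.29) = -795.75 / 1608.0687 ≈ -0.4948

-0.4948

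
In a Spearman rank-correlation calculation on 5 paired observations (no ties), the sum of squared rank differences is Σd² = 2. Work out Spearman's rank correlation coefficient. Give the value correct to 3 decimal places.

ρ = 1 − 6Σd² / [n(n²−1)] = 1 − 6×2 / (5×24)
  = 1 − 12/120 = 1 − 0.1000 ≈ 0.900

0.900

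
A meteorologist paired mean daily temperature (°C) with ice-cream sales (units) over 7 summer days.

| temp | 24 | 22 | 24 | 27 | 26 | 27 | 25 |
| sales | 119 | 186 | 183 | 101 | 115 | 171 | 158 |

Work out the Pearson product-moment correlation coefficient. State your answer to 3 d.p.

-0.521

n = 7, Σx = 175, Σy = 1033, Σx² = 4395, Σy² = 159877, Σxy = 25624
nΣxy − ΣxΣy = 179368 − 180775 = -1407
nΣx² − (Σx)² = 30765 − 30625 = 140; nΣy² − (Σy)² = 1119139 − 1067089 = 52050
r = -1407 / √(140 × 52050) = -1407 / 2699.4444 ≈ -0.521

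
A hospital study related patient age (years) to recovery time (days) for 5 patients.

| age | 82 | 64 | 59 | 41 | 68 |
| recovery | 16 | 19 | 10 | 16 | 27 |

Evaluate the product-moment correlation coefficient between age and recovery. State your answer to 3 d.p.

0.227

n = 5, Σx = 314, Σy = 88, Σx² = 20606, Σy² = 1702, Σxy = 5610
nΣxy − ΣxΣy = 28050 − 27632 = 418
nΣx² − (Σx)² = 103030 − 98596 = 4434; nΣy² − (Σy)² = 8510 − 7744 = 766
r = 418 / √(4434 × 766) = 418 / 1842.9444 ≈ 0.227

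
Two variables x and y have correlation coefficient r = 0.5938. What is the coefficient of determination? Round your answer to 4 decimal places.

r² = (0.5938)² = 0.3526

0.3526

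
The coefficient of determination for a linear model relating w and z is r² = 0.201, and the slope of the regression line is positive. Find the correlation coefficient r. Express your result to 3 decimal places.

0.448

|r| = √0.201 = 0.448
The association is positive, so r = 0.448.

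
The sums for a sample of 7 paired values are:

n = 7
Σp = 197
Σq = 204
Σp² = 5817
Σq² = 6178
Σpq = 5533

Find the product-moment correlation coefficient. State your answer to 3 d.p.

-0.826

r = (nΣpq − ΣpΣq) / √[(nΣp² − (Σp)²)(nΣq² − (Σq)²)]
Numerator: 7×5533 − 197×204 = -1457
Denominator: √[(40719 − 38809)(43246 − 41616)] = √[1910 × 1630] = 1764.4546
r = -1457 / 1764.4546 ≈ -0.826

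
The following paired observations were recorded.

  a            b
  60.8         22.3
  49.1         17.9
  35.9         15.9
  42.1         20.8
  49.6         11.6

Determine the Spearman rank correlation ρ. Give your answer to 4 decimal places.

0.3000

Rank a: 5, 3, 1, 2, 4
Rank b: 5, 3, 2, 4, 1
d = rank(a) − rank(b): 0, 0, -1, -2, 3; Σd² = 14
ρ = 1 − 6Σd² / [n(n²−1)] = 1 − 6×14 / (5×24) = 1 − 84/120 ≈ 0.3000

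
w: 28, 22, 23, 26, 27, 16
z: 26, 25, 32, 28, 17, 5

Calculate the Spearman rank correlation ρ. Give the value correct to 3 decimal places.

0.314

Rank w: 6, 2, 3, 4, 5, 1
Rank z: 4, 3, 6, 5, 2, 1
d = rank(w) − rank(z): 2, -1, -3, -1, 3, 0; Σd² = 24
ρ = 1 − 6Σd² / [n(n²−1)] = 1 − 6×24 / (6×35) = 1 − 144/210 ≈ 0.314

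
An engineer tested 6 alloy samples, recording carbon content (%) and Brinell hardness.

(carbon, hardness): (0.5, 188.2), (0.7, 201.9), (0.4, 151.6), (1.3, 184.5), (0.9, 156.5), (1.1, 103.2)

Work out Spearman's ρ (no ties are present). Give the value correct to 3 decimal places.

-0.143

Rank carbon: 2, 3, 1, 6, 4, 5
Rank hardness: 5, 6, 2, 4, 3, 1
d = rank(carbon) − rank(hardness): -3, -3, -1, 2, 1, 4; Σd² = 40
ρ = 1 − 6Σd² / [n(n²−1)] = 1 − 6×40 / (6×35) = 1 − 240/210 ≈ -0.143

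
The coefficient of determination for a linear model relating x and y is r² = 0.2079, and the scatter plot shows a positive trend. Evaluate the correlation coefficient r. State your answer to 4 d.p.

0.4560

|r| = √0.2079 = 0.4560
The association is positive, so r = 0.4560.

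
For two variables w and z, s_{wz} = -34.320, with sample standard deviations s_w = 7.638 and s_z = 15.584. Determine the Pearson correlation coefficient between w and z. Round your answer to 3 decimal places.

r = Cov(w,z) / (s_w · s_z) = -34.320 / (7.638 × 15.584)
  = -34.320 / 119.0306 ≈ -0.288

-0.288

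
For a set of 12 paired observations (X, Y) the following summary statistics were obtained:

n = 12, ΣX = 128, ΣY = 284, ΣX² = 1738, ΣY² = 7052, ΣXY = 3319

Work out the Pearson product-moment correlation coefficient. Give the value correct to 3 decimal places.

r = (nΣXY − ΣXΣY) / √[(nΣX² − (ΣX)²)(nΣY² − (ΣY)²)]
Numerator: 12×3319 − 128×284 = 3476
Denominator: √[(20856 − 16384)(84624 − 80656)] = √[4472 × 3968] = 4212.4691
r = 3476 / 4212.4691 ≈ 0.825

0.825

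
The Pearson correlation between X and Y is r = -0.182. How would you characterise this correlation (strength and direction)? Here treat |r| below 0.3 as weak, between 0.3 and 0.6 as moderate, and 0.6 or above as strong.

r = -0.182 < 0 so the relationship is negative.
|r| = 0.182, which falls in the weak range.

weak negative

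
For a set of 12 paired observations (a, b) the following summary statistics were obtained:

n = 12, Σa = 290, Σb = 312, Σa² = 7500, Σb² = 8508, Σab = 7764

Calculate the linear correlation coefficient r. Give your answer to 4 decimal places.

0.5077

r = (nΣab − ΣaΣb) / √[(nΣa² − (Σa)²)(nΣb² − (Σb)²)]
Numerator: 12×7764 − 290×312 = 2688
Denominator: √[(90000 − 84100)(102096 − 97344)] = √[5900 × 4752] = 5294.9788
r = 2688 / 5294.9788 ≈ 0.5077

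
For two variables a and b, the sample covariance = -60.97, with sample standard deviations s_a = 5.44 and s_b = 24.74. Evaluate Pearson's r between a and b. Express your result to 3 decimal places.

r = Cov(a,b) / (s_a · s_b) = -60.97 / (5.44 × 24.74)
  = -60.97 / 134.5856 ≈ -0.453

-0.453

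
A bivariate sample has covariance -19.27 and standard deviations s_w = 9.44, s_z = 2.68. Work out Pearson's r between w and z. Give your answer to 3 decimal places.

-0.762

r = Cov(w,z) / (s_w · s_z) = -19.27 / (9.44 × 2.68)
  = -19.27 / 25.2992 ≈ -0.762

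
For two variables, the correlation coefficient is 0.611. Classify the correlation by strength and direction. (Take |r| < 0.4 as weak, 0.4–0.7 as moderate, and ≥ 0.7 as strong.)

moderate positive

r = 0.611 > 0 so the relationship is positive.
|r| = 0.611, which falls in the moderate range.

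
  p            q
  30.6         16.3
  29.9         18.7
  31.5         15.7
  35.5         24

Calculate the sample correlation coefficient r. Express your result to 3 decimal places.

0.824

n = 4, Σp = 127.5, Σq = 74.7, Σp² = 4082.87, Σq² = 1437.87, Σpq = 2404.46
nΣpq − ΣpΣq = 9617.84 − 9524.25 = 93.59
nΣp² − (Σp)² = 16331.48 − 16256.25 = 75.23; nΣq² − (Σq)² = 5751.48 − 5580.09 = 171.39
r = 93.59 / √(75.23 × 171.39) = 93.59 / 113.5503 ≈ 0.824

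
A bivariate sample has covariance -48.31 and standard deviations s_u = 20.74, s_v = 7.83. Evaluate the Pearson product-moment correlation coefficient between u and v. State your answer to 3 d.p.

-0.297

r = Cov(u,v) / (s_u · s_v) = -48.31 / (20.74 × 7.83)
  = -48.31 / 162.3942 ≈ -0.297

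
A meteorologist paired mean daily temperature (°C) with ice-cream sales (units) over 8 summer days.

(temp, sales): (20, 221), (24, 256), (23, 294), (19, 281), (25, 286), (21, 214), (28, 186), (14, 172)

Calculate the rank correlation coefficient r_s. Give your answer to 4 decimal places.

Rank temp: 3, 6, 5, 2, 7, 4, 8, 1
Rank sales: 4, 5, 8, 6, 7, 3, 2, 1
d = rank(temp) − rank(sales): -1, 1, -3, -4, 0, 1, 6, 0; Σd² = 64
ρ = 1 − 6Σd² / [n(n²−1)] = 1 − 6×64 / (8×63) = 1 − 384/504 ≈ 0.2381

0.2381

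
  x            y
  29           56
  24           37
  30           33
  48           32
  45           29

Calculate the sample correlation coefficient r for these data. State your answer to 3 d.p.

-0.523

n = 5, Σx = 176, Σy = 187, Σx² = 6646, Σy² = 7459, Σxy = 6343
nΣxy − ΣxΣy = 31715 − 32912 = -1197
nΣx² − (Σx)² = 33230 − 30976 = 2254; nΣy² − (Σy)² = 37295 − 34969 = 2326
r = -1197 / √(2254 × 2326) = -1197 / 2289.7170 ≈ -0.523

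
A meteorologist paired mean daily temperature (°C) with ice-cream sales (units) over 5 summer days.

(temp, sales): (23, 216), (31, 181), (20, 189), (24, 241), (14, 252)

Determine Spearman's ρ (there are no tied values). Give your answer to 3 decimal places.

Rank temp: 3, 5, 2, 4, 1
Rank sales: 3, 1, 2, 4, 5
d = rank(temp) − rank(sales): 0, 4, 0, 0, -4; Σd² = 32
ρ = 1 − 6Σd² / [n(n²−1)] = 1 − 6×32 / (5×24) = 1 − 192/120 ≈ -0.600

-0.600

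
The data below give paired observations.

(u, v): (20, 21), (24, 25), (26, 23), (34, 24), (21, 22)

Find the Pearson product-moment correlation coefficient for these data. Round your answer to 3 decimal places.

0.596

n = 5, Σu = 125, Σv = 115, Σu² = 3249, Σv² = 2655, Σuv = 2896
nΣuv − ΣuΣv = 14480 − 14375 = 105
nΣu² − (Σu)² = 16245 − 15625 = 620; nΣv² − (Σv)² = 13275 − 13225 = 50
r = 105 / √(620 × 50) = 105 / 176.0682 ≈ 0.596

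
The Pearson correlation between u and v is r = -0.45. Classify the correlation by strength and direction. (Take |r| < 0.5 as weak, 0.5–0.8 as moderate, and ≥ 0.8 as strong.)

weak negative

r = -0.45 < 0 so the relationship is negative.
|r| = 0.45, which falls in the weak range.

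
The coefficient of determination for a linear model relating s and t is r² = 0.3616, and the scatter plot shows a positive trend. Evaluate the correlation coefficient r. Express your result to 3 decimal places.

0.601

|r| = √0.3616 = 0.601
The association is positive, so r = 0.601.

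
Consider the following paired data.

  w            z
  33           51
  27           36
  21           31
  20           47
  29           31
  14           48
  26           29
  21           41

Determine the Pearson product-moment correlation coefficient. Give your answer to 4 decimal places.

-0.1770

n = 8, Σw = 191, Σz = 314, Σw² = 4813, Σz² = 12854, Σwz = 7432
nΣwz − ΣwΣz = 59456 − 59974 = -518
nΣw² − (Σw)² = 38504 − 36481 = 2023; nΣz² − (Σz)² = 102832 − 98596 = 4236
r = -518 / √(2023 × 4236) = -518 / 2927.3585 ≈ -0.1770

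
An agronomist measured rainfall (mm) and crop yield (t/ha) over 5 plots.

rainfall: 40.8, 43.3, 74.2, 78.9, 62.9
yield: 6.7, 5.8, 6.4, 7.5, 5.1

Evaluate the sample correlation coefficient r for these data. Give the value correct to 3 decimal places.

n = 5, Σx = 300.1, Σy = 31.5, Σx² = 19226.79, Σy² = 201.75, Σxy = 1911.92
nΣxy − ΣxΣy = 9559.6 − 9453.15 = 106.45
nΣx² − (Σx)² = 96133.95 − 90060.01 = 6073.94; nΣy² − (Σy)² = 1008.75 − 992.25 = 16.5
r = 106.45 / √(6073.94 × 16.5) = 106.45 / 316.5754 ≈ 0.336

0.336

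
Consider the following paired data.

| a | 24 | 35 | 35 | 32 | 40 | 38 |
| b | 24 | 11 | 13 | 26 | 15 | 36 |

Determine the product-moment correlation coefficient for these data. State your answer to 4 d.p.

n = 6, Σa = 204, Σb = 125, Σa² = 7094, Σb² = 3063, Σab = 4216
nΣab − ΣaΣb = 25296 − 25500 = -204
nΣa² − (Σa)² = 42564 − 41616 = 948; nΣb² − (Σb)² = 18378 − 15625 = 2753
r = -204 / √(948 × 2753) = -204 / 1615.5012 ≈ -0.1263

-0.1263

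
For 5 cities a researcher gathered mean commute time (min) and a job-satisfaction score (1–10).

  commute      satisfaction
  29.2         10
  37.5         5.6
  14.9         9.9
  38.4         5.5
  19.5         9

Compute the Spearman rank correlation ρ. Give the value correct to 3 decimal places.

-0.700

Rank commute: 3, 4, 1, 5, 2
Rank satisfaction: 5, 2, 4, 1, 3
d = rank(commute) − rank(satisfaction): -2, 2, -3, 4, -1; Σd² = 34
ρ = 1 − 6Σd² / [n(n²−1)] = 1 − 6×34 / (5×24) = 1 − 204/120 ≈ -0.700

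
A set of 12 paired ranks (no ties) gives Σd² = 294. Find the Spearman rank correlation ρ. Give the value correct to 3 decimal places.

ρ = 1 − 6Σd² / [n(n²−1)] = 1 − 6×294 / (12×143)
  = 1 − 1764/1716 = 1 − 1.0280 ≈ -0.028

-0.028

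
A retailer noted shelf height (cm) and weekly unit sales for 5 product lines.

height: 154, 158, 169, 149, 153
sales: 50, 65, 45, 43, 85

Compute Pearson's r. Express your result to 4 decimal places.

-0.2120

n = 5, Σx = 783, Σy = 288, Σx² = 122851, Σy² = 17824, Σxy = 44987
nΣxy − ΣxΣy = 224935 − 225504 = -569
nΣx² − (Σx)² = 614255 − 613089 = 1166; nΣy² − (Σy)² = 89120 − 82944 = 6176
r = -569 / √(1166 × 6176) = -569 / 2683.5082 ≈ -0.2120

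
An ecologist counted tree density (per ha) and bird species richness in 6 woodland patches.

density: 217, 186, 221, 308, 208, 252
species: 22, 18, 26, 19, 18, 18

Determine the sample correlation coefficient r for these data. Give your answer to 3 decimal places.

n = 6, Σx = 1392, Σy = 121, Σx² = 332158, Σy² = 2493, Σxy = 28000
nΣxy − ΣxΣy = 168000 − 168432 = -432
nΣx² − (Σx)² = 1992948 − 1937664 = 55284; nΣy² − (Σy)² = 14958 − 14641 = 317
r = -432 / √(55284 × 317) = -432 / 4186.2905 ≈ -0.103

-0.103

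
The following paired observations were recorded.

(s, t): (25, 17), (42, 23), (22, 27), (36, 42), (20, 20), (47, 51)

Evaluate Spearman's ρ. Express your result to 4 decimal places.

0.6000

Rank s: 3, 5, 2, 4, 1, 6
Rank t: 1, 3, 4, 5, 2, 6
d = rank(s) − rank(t): 2, 2, -2, -1, -1, 0; Σd² = 14
ρ = 1 − 6Σd² / [n(n²−1)] = 1 − 6×14 / (6×35) = 1 − 84/210 ≈ 0.6000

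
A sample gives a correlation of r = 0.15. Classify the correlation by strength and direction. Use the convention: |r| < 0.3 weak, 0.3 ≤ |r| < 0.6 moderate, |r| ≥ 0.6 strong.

r = 0.15 > 0 so the relationship is positive.
|r| = 0.15, which falls in the weak range.

weak positive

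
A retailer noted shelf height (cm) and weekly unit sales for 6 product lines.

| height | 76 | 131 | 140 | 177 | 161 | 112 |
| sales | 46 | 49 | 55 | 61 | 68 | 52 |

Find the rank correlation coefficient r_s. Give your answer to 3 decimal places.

Rank height: 1, 3, 4, 6, 5, 2
Rank sales: 1, 2, 4, 5, 6, 3
d = rank(height) − rank(sales): 0, 1, 0, 1, -1, -1; Σd² = 4
ρ = 1 − 6Σd² / [n(n²−1)] = 1 − 6×4 / (6×35) = 1 − 24/210 ≈ 0.886

0.886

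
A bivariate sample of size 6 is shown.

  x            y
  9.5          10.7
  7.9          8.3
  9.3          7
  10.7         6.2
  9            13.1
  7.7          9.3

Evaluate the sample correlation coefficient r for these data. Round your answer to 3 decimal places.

n = 6, Σx = 54.1, Σy = 54.6, Σx² = 493.93, Σy² = 528.92, Σxy = 488.17
nΣxy − ΣxΣy = 2929.02 − 2953.86 = -24.84
nΣx² − (Σx)² = 2963.58 − 2926.81 = 36.77; nΣy² − (Σy)² = 3173.52 − 2981.16 = 192.36
r = -24.84 / √(36.77 × 192.36) = -24.84 / 84.1016 ≈ -0.295

-0.295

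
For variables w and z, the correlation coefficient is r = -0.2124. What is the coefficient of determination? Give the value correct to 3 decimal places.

r² = (-0.2124)² = 0.045

0.045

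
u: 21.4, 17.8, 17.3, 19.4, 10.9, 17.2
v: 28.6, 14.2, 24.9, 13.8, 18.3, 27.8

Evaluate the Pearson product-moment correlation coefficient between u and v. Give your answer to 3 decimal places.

0.247

n = 6, Σu = 104, Σv = 127.6, Σu² = 1865.1, Σv² = 2937.78, Σuv = 2240.92
nΣuv − ΣuΣv = 13445.52 − 13270.4 = 175.12
nΣu² − (Σu)² = 11190.6 − 10816 = 374.6; nΣv² − (Σv)² = 17626.68 − 16281.76 = 1344.92
r = 175.12 / √(374.6 × 1344.92) = 175.12 / 709.7937 ≈ 0.247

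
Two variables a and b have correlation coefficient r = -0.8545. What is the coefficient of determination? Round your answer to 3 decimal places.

r² = (-0.8545)² = 0.730

0.730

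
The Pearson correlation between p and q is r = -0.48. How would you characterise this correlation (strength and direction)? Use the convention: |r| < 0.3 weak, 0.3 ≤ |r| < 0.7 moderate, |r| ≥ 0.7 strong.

r = -0.48 < 0 so the relationship is negative.
|r| = 0.48, which falls in the moderate range.

moderate negative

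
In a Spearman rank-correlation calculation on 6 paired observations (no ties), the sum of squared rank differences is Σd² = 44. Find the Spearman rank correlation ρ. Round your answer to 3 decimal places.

ρ = 1 − 6Σd² / [n(n²−1)] = 1 − 6×44 / (6×35)
  = 1 − 264/210 = 1 − 1.2571 ≈ -0.257

-0.257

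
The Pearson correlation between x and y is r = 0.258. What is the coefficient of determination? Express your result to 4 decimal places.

r² = (0.258)² = 0.0666

0.0666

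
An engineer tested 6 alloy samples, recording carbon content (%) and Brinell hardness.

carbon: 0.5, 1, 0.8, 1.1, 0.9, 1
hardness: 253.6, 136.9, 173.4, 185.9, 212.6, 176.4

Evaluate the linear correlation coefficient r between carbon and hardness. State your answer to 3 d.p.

n = 6, Σx = 5.3, Σy = 1138.8, Σx² = 4.91, Σy² = 223996.66, Σxy = 974.65
nΣxy − ΣxΣy = 5847.9 − 6035.64 = -187.74
nΣx² − (Σx)² = 29.46 − 28.09 = 1.37; nΣy² − (Σy)² = 1343979.96 − 1296865.44 = 47114.52
r = -187.74 / √(1.37 × 47114.52) = -187.74 / 254.0608 ≈ -0.739

-0.739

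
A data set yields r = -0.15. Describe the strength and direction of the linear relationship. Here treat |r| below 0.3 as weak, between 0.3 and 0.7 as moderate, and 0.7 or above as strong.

r = -0.15 < 0 so the relationship is negative.
|r| = 0.15, which falls in the weak range.

weak negative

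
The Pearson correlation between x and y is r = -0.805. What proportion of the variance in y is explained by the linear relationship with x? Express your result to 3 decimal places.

r² = (-0.805)² = 0.648

0.648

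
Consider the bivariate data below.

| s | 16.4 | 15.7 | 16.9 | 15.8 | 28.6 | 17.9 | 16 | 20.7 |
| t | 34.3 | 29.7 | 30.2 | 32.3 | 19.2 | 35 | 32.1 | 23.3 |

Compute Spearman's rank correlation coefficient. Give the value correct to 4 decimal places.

-0.3333

Rank s: 4, 1, 5, 2, 8, 6, 3, 7
Rank t: 7, 3, 4, 6, 1, 8, 5, 2
d = rank(s) − rank(t): -3, -2, 1, -4, 7, -2, -2, 5; Σd² = 112
ρ = 1 − 6Σd² / [n(n²−1)] = 1 − 6×112 / (8×63) = 1 − 672/504 ≈ -0.3333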